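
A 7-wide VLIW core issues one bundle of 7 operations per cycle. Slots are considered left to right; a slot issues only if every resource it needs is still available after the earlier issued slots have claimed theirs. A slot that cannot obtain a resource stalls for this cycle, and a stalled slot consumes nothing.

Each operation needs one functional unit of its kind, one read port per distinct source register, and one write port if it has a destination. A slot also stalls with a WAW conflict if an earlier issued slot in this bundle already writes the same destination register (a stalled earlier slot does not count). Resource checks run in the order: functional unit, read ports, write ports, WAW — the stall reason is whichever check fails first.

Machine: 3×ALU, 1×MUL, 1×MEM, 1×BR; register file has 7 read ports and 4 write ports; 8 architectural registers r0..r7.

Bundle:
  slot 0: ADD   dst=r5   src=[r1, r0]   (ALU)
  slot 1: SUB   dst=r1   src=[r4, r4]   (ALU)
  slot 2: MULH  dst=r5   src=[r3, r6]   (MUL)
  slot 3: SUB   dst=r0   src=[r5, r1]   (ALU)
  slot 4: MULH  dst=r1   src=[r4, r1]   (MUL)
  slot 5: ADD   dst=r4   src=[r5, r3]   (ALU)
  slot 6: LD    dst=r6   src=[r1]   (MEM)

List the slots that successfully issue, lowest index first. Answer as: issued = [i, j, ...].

issued = [0, 1, 3, 6]

[0] ALU needs rd=2 wr=1: ok; after: ALU=2 MUL=1 MEM=1 BR=1, R=5, W=3
[1] ALU needs rd=1 wr=1: ok; after: ALU=1 MUL=1 MEM=1 BR=1, R=4, W=2
[2] MUL needs rd=2 wr=1: WAW; after: ALU=1 MUL=1 MEM=1 BR=1, R=4, W=2
[3] ALU needs rd=2 wr=1: ok; after: ALU=0 MUL=1 MEM=1 BR=1, R=2, W=1
[4] MUL needs rd=2 wr=1: WAW; after: ALU=0 MUL=1 MEM=1 BR=1, R=2, W=1
[5] ALU needs rd=2 wr=1: FU; after: ALU=0 MUL=1 MEM=1 BR=1, R=2, W=1
[6] MEM needs rd=1 wr=1: ok; after: ALU=0 MUL=1 MEM=0 BR=1, R=1, W=0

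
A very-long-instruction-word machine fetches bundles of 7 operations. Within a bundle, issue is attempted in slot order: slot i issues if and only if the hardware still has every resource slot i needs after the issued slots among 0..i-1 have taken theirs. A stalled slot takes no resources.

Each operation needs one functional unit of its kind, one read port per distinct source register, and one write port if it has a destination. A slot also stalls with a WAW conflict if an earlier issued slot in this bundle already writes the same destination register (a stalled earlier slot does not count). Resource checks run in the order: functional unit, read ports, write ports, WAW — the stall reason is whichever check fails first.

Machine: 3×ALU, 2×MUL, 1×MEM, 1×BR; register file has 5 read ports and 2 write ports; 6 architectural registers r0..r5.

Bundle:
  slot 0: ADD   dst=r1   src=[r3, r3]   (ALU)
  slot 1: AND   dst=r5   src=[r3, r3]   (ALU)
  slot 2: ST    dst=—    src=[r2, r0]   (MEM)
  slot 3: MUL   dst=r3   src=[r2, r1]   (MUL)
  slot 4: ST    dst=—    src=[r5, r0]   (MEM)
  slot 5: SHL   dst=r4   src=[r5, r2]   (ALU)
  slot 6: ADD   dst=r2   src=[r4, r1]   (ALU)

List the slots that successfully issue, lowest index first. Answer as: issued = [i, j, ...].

issued = [0, 1, 2]

#0 ALU src=r3,r3 dispatched  <A:2 Mu:2 Ld:1 B:1 rd:4 wr:1>
#1 ALU src=r3,r3 dispatched  <A:1 Mu:2 Ld:1 B:1 rd:3 wr:0>
#2 MEM src=r2,r0 dispatched  <A:1 Mu:2 Ld:0 B:1 rd:1 wr:0>
#3 MUL src=r2,r1 held:RD_PORT  <A:1 Mu:2 Ld:0 B:1 rd:1 wr:0>
#4 MEM src=r5,r0 held:FU  <A:1 Mu:2 Ld:0 B:1 rd:1 wr:0>
#5 ALU src=r5,r2 held:RD_PORT  <A:1 Mu:2 Ld:0 B:1 rd:1 wr:0>
#6 ALU src=r4,r1 held:RD_PORT  <A:1 Mu:2 Ld:0 B:1 rd:1 wr:0>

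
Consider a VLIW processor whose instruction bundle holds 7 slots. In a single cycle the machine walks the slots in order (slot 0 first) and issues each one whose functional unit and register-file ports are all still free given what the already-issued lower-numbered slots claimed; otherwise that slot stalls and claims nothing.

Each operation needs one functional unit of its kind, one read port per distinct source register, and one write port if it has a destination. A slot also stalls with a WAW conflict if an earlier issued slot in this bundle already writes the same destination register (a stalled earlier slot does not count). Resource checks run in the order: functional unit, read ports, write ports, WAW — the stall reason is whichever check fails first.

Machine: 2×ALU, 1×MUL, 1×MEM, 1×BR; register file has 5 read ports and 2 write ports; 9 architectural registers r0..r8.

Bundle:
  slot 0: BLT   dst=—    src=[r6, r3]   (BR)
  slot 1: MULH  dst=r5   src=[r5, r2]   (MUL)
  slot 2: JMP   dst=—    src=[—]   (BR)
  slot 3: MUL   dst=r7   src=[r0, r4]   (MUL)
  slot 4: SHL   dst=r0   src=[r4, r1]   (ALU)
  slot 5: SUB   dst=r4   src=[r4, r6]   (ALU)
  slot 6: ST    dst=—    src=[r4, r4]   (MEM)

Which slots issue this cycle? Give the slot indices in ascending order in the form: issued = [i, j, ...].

slot 0 (BR): ISSUE — free A2,Mu1,Ld1,B0 rp3 wp2
slot 1 (MUL): ISSUE — free A2,Mu0,Ld1,B0 rp1 wp1
slot 2 (BR): stall FU — free A2,Mu0,Ld1,B0 rp1 wp1
slot 3 (MUL): stall FU — free A2,Mu0,Ld1,B0 rp1 wp1
slot 4 (ALU): stall RD_PORT — free A2,Mu0,Ld1,B0 rp1 wp1
slot 5 (ALU): stall RD_PORT — free A2,Mu0,Ld1,B0 rp1 wp1
slot 6 (MEM): ISSUE — free A2,Mu0,Ld0,B0 rp0 wp1

issued = [0, 1, 6]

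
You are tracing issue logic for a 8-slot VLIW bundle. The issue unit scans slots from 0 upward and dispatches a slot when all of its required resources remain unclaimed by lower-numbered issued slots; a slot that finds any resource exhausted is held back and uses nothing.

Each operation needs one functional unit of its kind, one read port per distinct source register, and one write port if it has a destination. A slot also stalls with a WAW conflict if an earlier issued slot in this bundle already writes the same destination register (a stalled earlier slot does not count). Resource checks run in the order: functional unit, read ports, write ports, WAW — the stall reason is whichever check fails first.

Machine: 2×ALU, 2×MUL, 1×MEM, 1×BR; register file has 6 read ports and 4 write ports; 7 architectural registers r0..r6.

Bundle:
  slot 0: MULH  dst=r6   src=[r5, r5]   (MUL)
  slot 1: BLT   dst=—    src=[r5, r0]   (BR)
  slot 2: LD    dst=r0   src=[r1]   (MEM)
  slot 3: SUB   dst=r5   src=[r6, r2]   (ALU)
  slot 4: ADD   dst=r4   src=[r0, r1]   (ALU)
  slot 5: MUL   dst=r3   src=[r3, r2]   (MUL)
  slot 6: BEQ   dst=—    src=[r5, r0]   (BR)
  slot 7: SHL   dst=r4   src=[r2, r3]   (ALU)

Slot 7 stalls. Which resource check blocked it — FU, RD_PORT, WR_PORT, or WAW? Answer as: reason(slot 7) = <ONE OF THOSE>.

(0) want 1×MUL +1rd +1wr — yes → AL2|MU1|ME1|BR1|rd5|wr3
(1) want 1×BR +2rd +0wr — yes → AL2|MU1|ME1|BR0|rd3|wr3
(2) want 1×MEM +1rd +1wr — yes → AL2|MU1|ME0|BR0|rd2|wr2
(3) want 1×ALU +2rd +1wr — yes → AL1|MU1|ME0|BR0|rd0|wr1
(4) want 1×ALU +2rd +1wr — RD_PORT → AL1|MU1|ME0|BR0|rd0|wr1
(5) want 1×MUL +2rd +1wr — RD_PORT → AL1|MU1|ME0|BR0|rd0|wr1
(6) want 1×BR +2rd +0wr — FU → AL1|MU1|ME0|BR0|rd0|wr1
(7) want 1×ALU +2rd +1wr — RD_PORT → AL1|MU1|ME0|BR0|rd0|wr1

reason(slot 7) = RD_PORT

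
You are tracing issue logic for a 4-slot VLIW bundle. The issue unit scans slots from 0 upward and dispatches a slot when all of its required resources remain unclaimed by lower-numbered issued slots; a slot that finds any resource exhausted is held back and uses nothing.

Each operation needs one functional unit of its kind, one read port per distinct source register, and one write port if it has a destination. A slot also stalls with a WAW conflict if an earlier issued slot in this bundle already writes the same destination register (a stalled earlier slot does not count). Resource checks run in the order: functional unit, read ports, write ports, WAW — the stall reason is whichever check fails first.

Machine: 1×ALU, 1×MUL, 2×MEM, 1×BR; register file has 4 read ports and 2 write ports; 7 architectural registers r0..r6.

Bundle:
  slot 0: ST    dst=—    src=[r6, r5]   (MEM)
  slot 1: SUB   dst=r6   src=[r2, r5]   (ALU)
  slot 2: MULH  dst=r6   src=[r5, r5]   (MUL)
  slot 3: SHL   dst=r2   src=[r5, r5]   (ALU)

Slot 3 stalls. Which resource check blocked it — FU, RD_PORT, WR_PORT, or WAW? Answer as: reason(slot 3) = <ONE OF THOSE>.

reason(slot 3) = FU

(0) want 1×MEM +2rd +0wr — yes → AL1|MU1|ME1|BR1|rd2|wr2
(1) want 1×ALU +2rd +1wr — yes → AL0|MU1|ME1|BR1|rd0|wr1
(2) want 1×MUL +1rd +1wr — RD_PORT → AL0|MU1|ME1|BR1|rd0|wr1
(3) want 1×ALU +1rd +1wr — FU → AL0|MU1|ME1|BR1|rd0|wr1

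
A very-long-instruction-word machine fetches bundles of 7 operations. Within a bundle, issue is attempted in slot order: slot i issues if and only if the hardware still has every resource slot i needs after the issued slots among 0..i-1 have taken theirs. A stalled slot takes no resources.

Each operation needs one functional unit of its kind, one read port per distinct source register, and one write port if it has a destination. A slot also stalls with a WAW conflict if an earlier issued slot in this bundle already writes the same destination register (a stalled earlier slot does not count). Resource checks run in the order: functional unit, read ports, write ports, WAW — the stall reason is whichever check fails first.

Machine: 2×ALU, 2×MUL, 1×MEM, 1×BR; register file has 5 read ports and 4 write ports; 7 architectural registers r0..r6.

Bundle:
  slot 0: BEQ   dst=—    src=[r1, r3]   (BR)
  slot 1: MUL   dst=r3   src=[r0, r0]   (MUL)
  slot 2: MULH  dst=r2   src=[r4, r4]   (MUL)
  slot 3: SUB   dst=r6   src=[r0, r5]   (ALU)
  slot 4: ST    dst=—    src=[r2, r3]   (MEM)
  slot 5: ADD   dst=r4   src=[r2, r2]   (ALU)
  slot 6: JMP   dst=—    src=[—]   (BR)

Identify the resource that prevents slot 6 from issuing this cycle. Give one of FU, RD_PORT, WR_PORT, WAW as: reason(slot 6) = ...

(0) want 1×BR +2rd +0wr — yes → AL2|MU2|ME1|BR0|rd3|wr4
(1) want 1×MUL +1rd +1wr — yes → AL2|MU1|ME1|BR0|rd2|wr3
(2) want 1×MUL +1rd +1wr — yes → AL2|MU0|ME1|BR0|rd1|wr2
(3) want 1×ALU +2rd +1wr — RD_PORT → AL2|MU0|ME1|BR0|rd1|wr2
(4) want 1×MEM +2rd +0wr — RD_PORT → AL2|MU0|ME1|BR0|rd1|wr2
(5) want 1×ALU +1rd +1wr — yes → AL1|MU0|ME1|BR0|rd0|wr1
(6) want 1×BR +0rd +0wr — FU → AL1|MU0|ME1|BR0|rd0|wr1

reason(slot 6) = FU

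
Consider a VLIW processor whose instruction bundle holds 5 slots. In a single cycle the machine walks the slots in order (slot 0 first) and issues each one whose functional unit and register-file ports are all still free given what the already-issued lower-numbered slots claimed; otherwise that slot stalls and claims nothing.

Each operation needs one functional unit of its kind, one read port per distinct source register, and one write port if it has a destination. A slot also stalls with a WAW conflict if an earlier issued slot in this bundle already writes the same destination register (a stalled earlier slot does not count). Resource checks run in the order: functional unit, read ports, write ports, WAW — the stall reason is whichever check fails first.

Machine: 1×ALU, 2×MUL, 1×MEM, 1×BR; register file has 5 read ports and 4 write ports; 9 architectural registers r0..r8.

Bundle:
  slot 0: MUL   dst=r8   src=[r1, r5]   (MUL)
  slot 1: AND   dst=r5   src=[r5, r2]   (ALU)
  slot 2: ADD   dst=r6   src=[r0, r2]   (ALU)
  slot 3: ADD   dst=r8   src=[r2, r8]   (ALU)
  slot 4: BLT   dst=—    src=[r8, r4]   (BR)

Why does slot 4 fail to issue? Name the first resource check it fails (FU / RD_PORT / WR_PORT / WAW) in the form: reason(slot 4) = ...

[0] MUL needs rd=2 wr=1: ok; after: ALU=1 MUL=1 MEM=1 BR=1, R=3, W=3
[1] ALU needs rd=2 wr=1: ok; after: ALU=0 MUL=1 MEM=1 BR=1, R=1, W=2
[2] ALU needs rd=2 wr=1: FU; after: ALU=0 MUL=1 MEM=1 BR=1, R=1, W=2
[3] ALU needs rd=2 wr=1: FU; after: ALU=0 MUL=1 MEM=1 BR=1, R=1, W=2
[4] BR needs rd=2 wr=0: RD_PORT; after: ALU=0 MUL=1 MEM=1 BR=1, R=1, W=2

reason(slot 4) = RD_PORT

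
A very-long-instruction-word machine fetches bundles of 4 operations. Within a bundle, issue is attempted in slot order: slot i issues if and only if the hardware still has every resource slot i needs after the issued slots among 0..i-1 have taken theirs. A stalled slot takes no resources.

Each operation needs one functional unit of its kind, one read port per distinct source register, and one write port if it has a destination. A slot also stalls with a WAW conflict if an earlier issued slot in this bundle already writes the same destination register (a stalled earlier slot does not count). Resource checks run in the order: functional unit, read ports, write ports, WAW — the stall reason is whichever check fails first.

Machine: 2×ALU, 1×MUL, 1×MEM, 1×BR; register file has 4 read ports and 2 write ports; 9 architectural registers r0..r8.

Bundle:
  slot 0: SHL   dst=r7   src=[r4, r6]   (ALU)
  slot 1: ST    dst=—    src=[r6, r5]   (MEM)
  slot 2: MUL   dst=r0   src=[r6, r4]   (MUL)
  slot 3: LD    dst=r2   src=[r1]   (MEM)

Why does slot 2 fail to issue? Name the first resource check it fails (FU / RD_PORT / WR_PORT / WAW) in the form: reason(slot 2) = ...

reason(slot 2) = RD_PORT

#0 ALU src=r4,r6 dispatched  <A:1 Mu:1 Ld:1 B:1 rd:2 wr:1>
#1 MEM src=r6,r5 dispatched  <A:1 Mu:1 Ld:0 B:1 rd:0 wr:1>
#2 MUL src=r6,r4 held:RD_PORT  <A:1 Mu:1 Ld:0 B:1 rd:0 wr:1>
#3 MEM src=r1 held:FU  <A:1 Mu:1 Ld:0 B:1 rd:0 wr:1>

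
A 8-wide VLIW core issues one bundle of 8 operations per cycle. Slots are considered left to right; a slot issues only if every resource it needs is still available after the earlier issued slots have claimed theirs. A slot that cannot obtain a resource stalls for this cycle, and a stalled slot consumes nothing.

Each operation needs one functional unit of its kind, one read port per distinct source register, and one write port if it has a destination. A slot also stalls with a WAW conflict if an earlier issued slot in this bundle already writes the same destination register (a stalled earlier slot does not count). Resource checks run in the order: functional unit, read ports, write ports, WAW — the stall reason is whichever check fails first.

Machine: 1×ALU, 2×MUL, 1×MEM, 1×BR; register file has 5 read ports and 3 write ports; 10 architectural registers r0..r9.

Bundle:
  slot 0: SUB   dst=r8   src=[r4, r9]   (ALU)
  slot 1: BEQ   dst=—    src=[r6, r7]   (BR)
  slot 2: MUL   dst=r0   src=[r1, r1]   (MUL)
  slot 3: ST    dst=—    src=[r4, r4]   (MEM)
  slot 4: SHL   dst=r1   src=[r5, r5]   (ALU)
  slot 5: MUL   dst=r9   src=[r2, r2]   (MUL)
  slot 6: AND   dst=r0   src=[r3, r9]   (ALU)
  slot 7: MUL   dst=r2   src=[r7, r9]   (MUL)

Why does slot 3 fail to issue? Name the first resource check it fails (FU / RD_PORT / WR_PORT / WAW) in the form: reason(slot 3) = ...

  0. ALU→r8 ⇒ go  {0A/2Mu/1Ld/1B | 3r 2w}
  1. BR ⇒ go  {0A/2Mu/1Ld/0B | 1r 2w}
  2. MUL→r0 ⇒ go  {0A/1Mu/1Ld/0B | 0r 1w}
  3. MEM ⇒ no(RD_PORT)  {0A/1Mu/1Ld/0B | 0r 1w}
  4. ALU→r1 ⇒ no(FU)  {0A/1Mu/1Ld/0B | 0r 1w}
  5. MUL→r9 ⇒ no(RD_PORT)  {0A/1Mu/1Ld/0B | 0r 1w}
  6. ALU→r0 ⇒ no(FU)  {0A/1Mu/1Ld/0B | 0r 1w}
  7. MUL→r2 ⇒ no(RD_PORT)  {0A/1Mu/1Ld/0B | 0r 1w}

reason(slot 3) = RD_PORT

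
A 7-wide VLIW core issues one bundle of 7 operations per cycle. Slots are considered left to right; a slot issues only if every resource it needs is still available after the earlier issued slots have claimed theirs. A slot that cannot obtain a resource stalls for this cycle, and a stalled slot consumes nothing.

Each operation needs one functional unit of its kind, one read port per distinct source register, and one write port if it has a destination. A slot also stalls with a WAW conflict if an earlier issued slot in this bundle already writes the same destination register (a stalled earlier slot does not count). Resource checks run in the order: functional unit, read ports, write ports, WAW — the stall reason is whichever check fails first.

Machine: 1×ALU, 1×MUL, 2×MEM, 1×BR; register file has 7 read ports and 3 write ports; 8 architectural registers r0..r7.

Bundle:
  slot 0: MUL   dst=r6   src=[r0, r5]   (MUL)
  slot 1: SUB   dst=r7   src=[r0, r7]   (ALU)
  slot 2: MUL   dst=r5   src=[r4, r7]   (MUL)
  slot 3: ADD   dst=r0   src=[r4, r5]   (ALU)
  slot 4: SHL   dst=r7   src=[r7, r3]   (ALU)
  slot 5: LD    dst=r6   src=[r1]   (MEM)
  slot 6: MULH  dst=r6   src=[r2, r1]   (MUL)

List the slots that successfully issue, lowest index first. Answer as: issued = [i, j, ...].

issued = [0, 1]

(0) want 1×MUL +2rd +1wr — yes → AL1|MU0|ME2|BR1|rd5|wr2
(1) want 1×ALU +2rd +1wr — yes → AL0|MU0|ME2|BR1|rd3|wr1
(2) want 1×MUL +2rd +1wr — FU → AL0|MU0|ME2|BR1|rd3|wr1
(3) want 1×ALU +2rd +1wr — FU → AL0|MU0|ME2|BR1|rd3|wr1
(4) want 1×ALU +2rd +1wr — FU → AL0|MU0|ME2|BR1|rd3|wr1
(5) want 1×MEM +1rd +1wr — WAW → AL0|MU0|ME2|BR1|rd3|wr1
(6) want 1×MUL +2rd +1wr — FU → AL0|MU0|ME2|BR1|rd3|wr1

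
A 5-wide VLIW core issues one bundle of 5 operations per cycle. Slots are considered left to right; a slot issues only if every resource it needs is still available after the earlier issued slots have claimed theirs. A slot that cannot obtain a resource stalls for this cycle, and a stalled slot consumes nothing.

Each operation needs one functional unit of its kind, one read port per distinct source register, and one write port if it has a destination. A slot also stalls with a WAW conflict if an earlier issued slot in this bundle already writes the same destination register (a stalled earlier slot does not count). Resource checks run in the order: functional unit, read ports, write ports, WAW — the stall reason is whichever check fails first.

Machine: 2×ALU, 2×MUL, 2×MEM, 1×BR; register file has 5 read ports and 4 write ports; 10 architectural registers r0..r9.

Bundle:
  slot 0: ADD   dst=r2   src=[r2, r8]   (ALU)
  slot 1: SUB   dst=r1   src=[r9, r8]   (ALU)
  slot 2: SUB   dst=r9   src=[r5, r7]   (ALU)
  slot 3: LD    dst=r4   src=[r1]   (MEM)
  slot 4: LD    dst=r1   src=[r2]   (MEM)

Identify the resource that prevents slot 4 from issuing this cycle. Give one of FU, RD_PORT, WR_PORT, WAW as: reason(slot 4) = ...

reason(slot 4) = RD_PORT

#0 ALU src=r2,r8 dispatched  <A:1 Mu:2 Ld:2 B:1 rd:3 wr:3>
#1 ALU src=r9,r8 dispatched  <A:0 Mu:2 Ld:2 B:1 rd:1 wr:2>
#2 ALU src=r5,r7 held:FU  <A:0 Mu:2 Ld:2 B:1 rd:1 wr:2>
#3 MEM src=r1 dispatched  <A:0 Mu:2 Ld:1 B:1 rd:0 wr:1>
#4 MEM src=r2 held:RD_PORT  <A:0 Mu:2 Ld:1 B:1 rd:0 wr:1>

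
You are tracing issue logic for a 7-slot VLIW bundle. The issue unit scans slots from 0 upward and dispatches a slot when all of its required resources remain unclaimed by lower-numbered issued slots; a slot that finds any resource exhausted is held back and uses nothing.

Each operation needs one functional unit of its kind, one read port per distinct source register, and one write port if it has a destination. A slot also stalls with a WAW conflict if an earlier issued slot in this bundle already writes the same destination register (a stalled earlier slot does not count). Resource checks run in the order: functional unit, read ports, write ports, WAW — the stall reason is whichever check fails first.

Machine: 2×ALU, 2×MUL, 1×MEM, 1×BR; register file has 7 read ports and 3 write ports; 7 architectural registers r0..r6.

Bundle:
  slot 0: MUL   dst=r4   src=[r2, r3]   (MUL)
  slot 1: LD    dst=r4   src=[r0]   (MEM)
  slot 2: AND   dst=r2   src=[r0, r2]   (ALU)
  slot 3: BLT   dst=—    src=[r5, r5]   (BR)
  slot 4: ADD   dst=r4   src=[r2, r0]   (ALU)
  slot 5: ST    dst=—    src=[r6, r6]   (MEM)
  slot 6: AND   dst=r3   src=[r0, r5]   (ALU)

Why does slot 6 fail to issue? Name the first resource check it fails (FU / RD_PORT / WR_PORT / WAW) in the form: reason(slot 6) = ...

reason(slot 6) = RD_PORT

  0. MUL→r4 ⇒ go  {2A/1Mu/1Ld/1B | 5r 2w}
  1. MEM→r4 ⇒ no(WAW)  {2A/1Mu/1Ld/1B | 5r 2w}
  2. ALU→r2 ⇒ go  {1A/1Mu/1Ld/1B | 3r 1w}
  3. BR ⇒ go  {1A/1Mu/1Ld/0B | 2r 1w}
  4. ALU→r4 ⇒ no(WAW)  {1A/1Mu/1Ld/0B | 2r 1w}
  5. MEM ⇒ go  {1A/1Mu/0Ld/0B | 1r 1w}
  6. ALU→r3 ⇒ no(RD_PORT)  {1A/1Mu/0Ld/0B | 1r 1w}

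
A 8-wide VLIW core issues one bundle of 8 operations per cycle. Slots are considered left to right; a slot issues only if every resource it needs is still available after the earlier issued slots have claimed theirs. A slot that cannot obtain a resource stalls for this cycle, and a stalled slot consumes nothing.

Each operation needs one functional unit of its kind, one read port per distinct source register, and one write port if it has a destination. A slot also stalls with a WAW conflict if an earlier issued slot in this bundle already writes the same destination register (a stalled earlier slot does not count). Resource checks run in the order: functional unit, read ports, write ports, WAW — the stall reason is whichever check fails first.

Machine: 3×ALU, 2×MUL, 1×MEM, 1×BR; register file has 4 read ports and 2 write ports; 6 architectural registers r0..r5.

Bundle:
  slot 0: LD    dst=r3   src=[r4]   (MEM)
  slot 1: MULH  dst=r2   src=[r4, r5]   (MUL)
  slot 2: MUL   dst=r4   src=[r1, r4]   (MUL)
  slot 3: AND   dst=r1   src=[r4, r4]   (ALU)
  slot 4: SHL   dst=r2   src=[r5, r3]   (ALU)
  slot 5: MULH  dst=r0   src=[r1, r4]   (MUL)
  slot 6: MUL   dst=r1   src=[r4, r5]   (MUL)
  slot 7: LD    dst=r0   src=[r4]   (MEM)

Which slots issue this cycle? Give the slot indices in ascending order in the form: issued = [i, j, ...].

issued = [0, 1]

slot 0 (MEM): ISSUE — free A3,Mu2,Ld0,B1 rp3 wp1
slot 1 (MUL): ISSUE — free A3,Mu1,Ld0,B1 rp1 wp0
slot 2 (MUL): stall RD_PORT — free A3,Mu1,Ld0,B1 rp1 wp0
slot 3 (ALU): stall WR_PORT — free A3,Mu1,Ld0,B1 rp1 wp0
slot 4 (ALU): stall RD_PORT — free A3,Mu1,Ld0,B1 rp1 wp0
slot 5 (MUL): stall RD_PORT — free A3,Mu1,Ld0,B1 rp1 wp0
slot 6 (MUL): stall RD_PORT — free A3,Mu1,Ld0,B1 rp1 wp0
slot 7 (MEM): stall FU — free A3,Mu1,Ld0,B1 rp1 wp0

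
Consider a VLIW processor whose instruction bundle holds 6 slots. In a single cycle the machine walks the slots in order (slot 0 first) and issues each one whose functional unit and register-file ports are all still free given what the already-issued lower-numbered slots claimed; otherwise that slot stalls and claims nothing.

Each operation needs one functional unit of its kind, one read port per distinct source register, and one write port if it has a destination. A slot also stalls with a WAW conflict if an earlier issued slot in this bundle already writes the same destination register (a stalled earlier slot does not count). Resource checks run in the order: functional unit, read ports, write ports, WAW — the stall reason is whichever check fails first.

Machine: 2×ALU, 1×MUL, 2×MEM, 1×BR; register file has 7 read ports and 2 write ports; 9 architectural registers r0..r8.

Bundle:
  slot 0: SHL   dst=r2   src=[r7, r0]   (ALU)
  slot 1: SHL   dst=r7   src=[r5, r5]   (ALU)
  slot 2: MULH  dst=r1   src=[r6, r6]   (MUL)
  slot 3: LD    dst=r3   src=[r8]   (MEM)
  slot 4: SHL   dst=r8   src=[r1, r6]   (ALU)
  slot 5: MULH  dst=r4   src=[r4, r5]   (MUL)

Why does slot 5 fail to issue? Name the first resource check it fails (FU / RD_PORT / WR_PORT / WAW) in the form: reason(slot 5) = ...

reason(slot 5) = WR_PORT

(0) want 1×ALU +2rd +1wr — yes → AL1|MU1|ME2|BR1|rd5|wr1
(1) want 1×ALU +1rd +1wr — yes → AL0|MU1|ME2|BR1|rd4|wr0
(2) want 1×MUL +1rd +1wr — WR_PORT → AL0|MU1|ME2|BR1|rd4|wr0
(3) want 1×MEM +1rd +1wr — WR_PORT → AL0|MU1|ME2|BR1|rd4|wr0
(4) want 1×ALU +2rd +1wr — FU → AL0|MU1|ME2|BR1|rd4|wr0
(5) want 1×MUL +2rd +1wr — WR_PORT → AL0|MU1|ME2|BR1|rd4|wr0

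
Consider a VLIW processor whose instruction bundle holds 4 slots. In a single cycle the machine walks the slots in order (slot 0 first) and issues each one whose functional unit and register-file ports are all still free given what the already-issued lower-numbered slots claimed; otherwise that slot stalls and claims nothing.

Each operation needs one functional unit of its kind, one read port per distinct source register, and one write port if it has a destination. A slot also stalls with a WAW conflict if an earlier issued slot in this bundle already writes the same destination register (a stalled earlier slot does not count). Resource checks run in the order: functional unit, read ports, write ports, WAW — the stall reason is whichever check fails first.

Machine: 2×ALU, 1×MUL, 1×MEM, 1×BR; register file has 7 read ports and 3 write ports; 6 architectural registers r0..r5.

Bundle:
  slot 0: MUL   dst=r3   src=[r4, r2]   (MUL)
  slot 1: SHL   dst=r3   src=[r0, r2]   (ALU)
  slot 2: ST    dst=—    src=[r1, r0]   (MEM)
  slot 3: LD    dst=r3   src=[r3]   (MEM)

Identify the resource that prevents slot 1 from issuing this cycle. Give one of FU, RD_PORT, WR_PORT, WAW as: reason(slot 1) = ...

slot 0 (MUL): ISSUE — free A2,Mu0,Ld1,B1 rp5 wp2
slot 1 (ALU): stall WAW — free A2,Mu0,Ld1,B1 rp5 wp2
slot 2 (MEM): ISSUE — free A2,Mu0,Ld0,B1 rp3 wp2
slot 3 (MEM): stall FU — free A2,Mu0,Ld0,B1 rp3 wp2

reason(slot 1) = WAW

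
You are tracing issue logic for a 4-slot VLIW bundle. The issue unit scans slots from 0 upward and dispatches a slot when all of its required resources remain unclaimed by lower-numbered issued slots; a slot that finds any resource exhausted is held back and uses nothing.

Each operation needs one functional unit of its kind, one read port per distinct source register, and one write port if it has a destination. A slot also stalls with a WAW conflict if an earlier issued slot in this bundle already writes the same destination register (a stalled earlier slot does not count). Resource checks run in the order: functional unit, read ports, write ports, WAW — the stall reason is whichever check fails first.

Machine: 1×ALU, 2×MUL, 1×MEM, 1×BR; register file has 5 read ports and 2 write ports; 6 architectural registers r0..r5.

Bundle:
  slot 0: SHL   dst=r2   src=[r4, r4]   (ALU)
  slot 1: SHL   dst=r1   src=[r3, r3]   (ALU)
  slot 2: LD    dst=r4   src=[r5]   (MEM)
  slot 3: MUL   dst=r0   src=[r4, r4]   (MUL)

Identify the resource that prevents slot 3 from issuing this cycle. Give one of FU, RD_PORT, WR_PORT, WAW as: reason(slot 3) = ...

reason(slot 3) = WR_PORT

#0 ALU src=r4,r4 dispatched  <A:0 Mu:2 Ld:1 B:1 rd:4 wr:1>
#1 ALU src=r3,r3 held:FU  <A:0 Mu:2 Ld:1 B:1 rd:4 wr:1>
#2 MEM src=r5 dispatched  <A:0 Mu:2 Ld:0 B:1 rd:3 wr:0>
#3 MUL src=r4,r4 held:WR_PORT  <A:0 Mu:2 Ld:0 B:1 rd:3 wr:0>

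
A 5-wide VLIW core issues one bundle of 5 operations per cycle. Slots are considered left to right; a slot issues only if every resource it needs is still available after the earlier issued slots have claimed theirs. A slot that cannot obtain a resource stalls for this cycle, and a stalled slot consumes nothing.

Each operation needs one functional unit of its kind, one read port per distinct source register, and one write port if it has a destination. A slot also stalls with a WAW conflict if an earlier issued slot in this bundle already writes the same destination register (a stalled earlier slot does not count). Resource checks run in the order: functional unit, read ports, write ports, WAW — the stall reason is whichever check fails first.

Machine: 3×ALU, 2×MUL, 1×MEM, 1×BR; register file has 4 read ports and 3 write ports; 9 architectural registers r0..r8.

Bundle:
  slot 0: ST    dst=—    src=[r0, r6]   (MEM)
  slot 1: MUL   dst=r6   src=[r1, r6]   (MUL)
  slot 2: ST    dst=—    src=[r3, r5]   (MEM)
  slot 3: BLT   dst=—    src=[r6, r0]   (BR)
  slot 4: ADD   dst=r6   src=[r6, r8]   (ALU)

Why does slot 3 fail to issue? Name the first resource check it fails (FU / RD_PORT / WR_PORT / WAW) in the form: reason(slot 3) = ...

slot 0 (MEM): ISSUE — free A3,Mu2,Ld0,B1 rp2 wp3
slot 1 (MUL): ISSUE — free A3,Mu1,Ld0,B1 rp0 wp2
slot 2 (MEM): stall FU — free A3,Mu1,Ld0,B1 rp0 wp2
slot 3 (BR): stall RD_PORT — free A3,Mu1,Ld0,B1 rp0 wp2
slot 4 (ALU): stall RD_PORT — free A3,Mu1,Ld0,B1 rp0 wp2

reason(slot 3) = RD_PORT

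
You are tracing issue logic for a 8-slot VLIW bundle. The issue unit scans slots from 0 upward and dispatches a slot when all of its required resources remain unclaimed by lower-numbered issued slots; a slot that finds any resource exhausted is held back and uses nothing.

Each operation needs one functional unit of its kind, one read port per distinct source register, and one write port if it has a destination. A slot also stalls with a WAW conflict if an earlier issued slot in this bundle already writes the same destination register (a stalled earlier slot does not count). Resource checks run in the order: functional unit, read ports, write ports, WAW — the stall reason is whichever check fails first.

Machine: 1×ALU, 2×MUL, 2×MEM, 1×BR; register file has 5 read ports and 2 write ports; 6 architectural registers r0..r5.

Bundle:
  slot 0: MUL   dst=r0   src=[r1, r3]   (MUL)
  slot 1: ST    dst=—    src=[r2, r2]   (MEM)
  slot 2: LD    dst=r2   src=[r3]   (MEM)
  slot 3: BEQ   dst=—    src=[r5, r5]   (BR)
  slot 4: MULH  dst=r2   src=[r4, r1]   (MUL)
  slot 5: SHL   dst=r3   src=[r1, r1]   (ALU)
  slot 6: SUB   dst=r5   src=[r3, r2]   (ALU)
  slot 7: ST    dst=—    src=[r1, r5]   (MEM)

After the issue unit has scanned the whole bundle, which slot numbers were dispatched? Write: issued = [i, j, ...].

#0 MUL src=r1,r3 dispatched  <A:1 Mu:1 Ld:2 B:1 rd:3 wr:1>
#1 MEM src=r2,r2 dispatched  <A:1 Mu:1 Ld:1 B:1 rd:2 wr:1>
#2 MEM src=r3 dispatched  <A:1 Mu:1 Ld:0 B:1 rd:1 wr:0>
#3 BR src=r5,r5 dispatched  <A:1 Mu:1 Ld:0 B:0 rd:0 wr:0>
#4 MUL src=r4,r1 held:RD_PORT  <A:1 Mu:1 Ld:0 B:0 rd:0 wr:0>
#5 ALU src=r1,r1 held:RD_PORT  <A:1 Mu:1 Ld:0 B:0 rd:0 wr:0>
#6 ALU src=r3,r2 held:RD_PORT  <A:1 Mu:1 Ld:0 B:0 rd:0 wr:0>
#7 MEM src=r1,r5 held:FU  <A:1 Mu:1 Ld:0 B:0 rd:0 wr:0>

issued = [0, 1, 2, 3]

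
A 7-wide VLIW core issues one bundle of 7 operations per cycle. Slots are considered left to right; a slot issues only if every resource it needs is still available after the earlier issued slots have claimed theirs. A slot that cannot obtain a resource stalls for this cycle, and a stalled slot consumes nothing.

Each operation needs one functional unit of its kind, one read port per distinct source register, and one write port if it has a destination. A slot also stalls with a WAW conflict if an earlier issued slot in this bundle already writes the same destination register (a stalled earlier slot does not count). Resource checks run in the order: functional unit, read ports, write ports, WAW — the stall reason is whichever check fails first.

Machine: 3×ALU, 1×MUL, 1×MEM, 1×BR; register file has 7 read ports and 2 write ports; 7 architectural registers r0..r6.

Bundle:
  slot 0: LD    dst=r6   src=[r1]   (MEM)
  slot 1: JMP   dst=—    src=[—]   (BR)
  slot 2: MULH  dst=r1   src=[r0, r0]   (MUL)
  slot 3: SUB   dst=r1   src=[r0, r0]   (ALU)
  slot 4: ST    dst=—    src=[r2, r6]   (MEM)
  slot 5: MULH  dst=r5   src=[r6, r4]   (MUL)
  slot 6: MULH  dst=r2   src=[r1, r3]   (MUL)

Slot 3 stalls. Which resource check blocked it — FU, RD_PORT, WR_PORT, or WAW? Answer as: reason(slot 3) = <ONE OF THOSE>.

reason(slot 3) = WR_PORT

#0 MEM src=r1 dispatched  <A:3 Mu:1 Ld:0 B:1 rd:6 wr:1>
#1 BR src=- dispatched  <A:3 Mu:1 Ld:0 B:0 rd:6 wr:1>
#2 MUL src=r0,r0 dispatched  <A:3 Mu:0 Ld:0 B:0 rd:5 wr:0>
#3 ALU src=r0,r0 held:WR_PORT  <A:3 Mu:0 Ld:0 B:0 rd:5 wr:0>
#4 MEM src=r2,r6 held:FU  <A:3 Mu:0 Ld:0 B:0 rd:5 wr:0>
#5 MUL src=r6,r4 held:FU  <A:3 Mu:0 Ld:0 B:0 rd:5 wr:0>
#6 MUL src=r1,r3 held:FU  <A:3 Mu:0 Ld:0 B:0 rd:5 wr:0>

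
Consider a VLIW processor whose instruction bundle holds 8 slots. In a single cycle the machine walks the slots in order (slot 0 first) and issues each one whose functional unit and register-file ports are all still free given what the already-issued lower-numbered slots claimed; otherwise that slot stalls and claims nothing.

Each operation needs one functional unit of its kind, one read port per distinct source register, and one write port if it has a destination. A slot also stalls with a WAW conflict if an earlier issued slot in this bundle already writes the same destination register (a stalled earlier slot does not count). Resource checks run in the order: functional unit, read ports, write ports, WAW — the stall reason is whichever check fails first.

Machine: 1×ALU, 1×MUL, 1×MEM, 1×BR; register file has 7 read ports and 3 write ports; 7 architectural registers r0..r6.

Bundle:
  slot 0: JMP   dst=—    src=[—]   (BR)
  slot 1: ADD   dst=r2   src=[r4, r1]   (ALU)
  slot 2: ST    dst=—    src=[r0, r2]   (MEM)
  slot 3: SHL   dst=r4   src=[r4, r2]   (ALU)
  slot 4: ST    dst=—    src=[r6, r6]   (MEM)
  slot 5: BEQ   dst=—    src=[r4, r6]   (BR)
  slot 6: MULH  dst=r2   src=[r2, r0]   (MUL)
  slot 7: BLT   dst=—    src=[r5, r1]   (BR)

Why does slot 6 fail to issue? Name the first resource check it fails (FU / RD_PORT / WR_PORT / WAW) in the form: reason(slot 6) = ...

reason(slot 6) = WAW

  0. BR ⇒ go  {1A/1Mu/1Ld/0B | 7r 3w}
  1. ALU→r2 ⇒ go  {0A/1Mu/1Ld/0B | 5r 2w}
  2. MEM ⇒ go  {0A/1Mu/0Ld/0B | 3r 2w}
  3. ALU→r4 ⇒ no(FU)  {0A/1Mu/0Ld/0B | 3r 2w}
  4. MEM ⇒ no(FU)  {0A/1Mu/0Ld/0B | 3r 2w}
  5. BR ⇒ no(FU)  {0A/1Mu/0Ld/0B | 3r 2w}
  6. MUL→r2 ⇒ no(WAW)  {0A/1Mu/0Ld/0B | 3r 2w}
  7. BR ⇒ no(FU)  {0A/1Mu/0Ld/0B | 3r 2w}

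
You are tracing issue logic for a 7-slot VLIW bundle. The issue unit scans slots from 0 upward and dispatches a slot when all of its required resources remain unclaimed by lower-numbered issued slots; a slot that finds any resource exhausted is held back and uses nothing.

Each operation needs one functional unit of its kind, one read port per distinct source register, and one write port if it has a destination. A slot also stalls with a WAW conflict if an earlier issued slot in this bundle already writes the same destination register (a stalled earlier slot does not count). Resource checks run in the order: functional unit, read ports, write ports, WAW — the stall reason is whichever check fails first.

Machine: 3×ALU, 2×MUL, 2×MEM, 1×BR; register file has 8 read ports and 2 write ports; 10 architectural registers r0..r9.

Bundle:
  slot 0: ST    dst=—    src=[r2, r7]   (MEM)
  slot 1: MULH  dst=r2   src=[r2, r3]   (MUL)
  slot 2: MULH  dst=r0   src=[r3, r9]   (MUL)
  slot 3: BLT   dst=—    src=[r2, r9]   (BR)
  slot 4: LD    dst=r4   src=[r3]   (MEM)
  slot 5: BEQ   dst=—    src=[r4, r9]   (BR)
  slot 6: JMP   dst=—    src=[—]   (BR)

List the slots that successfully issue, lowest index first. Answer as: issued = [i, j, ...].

issued = [0, 1, 2, 3]

(0) want 1×MEM +2rd +0wr — yes → AL3|MU2|ME1|BR1|rd6|wr2
(1) want 1×MUL +2rd +1wr — yes → AL3|MU1|ME1|BR1|rd4|wr1
(2) want 1×MUL +2rd +1wr — yes → AL3|MU0|ME1|BR1|rd2|wr0
(3) want 1×BR +2rd +0wr — yes → AL3|MU0|ME1|BR0|rd0|wr0
(4) want 1×MEM +1rd +1wr — RD_PORT → AL3|MU0|ME1|BR0|rd0|wr0
(5) want 1×BR +2rd +0wr — FU → AL3|MU0|ME1|BR0|rd0|wr0
(6) want 1×BR +0rd +0wr — FU → AL3|MU0|ME1|BR0|rd0|wr0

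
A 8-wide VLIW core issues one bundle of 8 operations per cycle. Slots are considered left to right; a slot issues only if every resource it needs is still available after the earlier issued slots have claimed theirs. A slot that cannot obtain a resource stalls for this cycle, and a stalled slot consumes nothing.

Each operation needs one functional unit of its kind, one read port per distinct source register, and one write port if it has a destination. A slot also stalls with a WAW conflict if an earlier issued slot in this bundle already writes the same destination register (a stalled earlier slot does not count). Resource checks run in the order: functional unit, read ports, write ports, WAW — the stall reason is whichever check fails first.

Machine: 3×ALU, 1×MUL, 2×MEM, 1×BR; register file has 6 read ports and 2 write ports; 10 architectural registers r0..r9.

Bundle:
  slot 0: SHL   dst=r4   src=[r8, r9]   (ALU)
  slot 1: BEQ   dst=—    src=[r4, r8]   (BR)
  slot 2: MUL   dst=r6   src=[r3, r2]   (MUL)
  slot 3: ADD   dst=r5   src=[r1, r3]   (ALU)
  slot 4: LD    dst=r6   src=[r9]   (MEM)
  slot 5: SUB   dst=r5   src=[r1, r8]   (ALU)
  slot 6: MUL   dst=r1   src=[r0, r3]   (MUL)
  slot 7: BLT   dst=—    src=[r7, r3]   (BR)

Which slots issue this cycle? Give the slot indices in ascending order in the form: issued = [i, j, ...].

slot 0 (ALU): ISSUE — free A2,Mu1,Ld2,B1 rp4 wp1
slot 1 (BR): ISSUE — free A2,Mu1,Ld2,B0 rp2 wp1
slot 2 (MUL): ISSUE — free A2,Mu0,Ld2,B0 rp0 wp0
slot 3 (ALU): stall RD_PORT — free A2,Mu0,Ld2,B0 rp0 wp0
slot 4 (MEM): stall RD_PORT — free A2,Mu0,Ld2,B0 rp0 wp0
slot 5 (ALU): stall RD_PORT — free A2,Mu0,Ld2,B0 rp0 wp0
slot 6 (MUL): stall FU — free A2,Mu0,Ld2,B0 rp0 wp0
slot 7 (BR): stall FU — free A2,Mu0,Ld2,B0 rp0 wp0

issued = [0, 1, 2]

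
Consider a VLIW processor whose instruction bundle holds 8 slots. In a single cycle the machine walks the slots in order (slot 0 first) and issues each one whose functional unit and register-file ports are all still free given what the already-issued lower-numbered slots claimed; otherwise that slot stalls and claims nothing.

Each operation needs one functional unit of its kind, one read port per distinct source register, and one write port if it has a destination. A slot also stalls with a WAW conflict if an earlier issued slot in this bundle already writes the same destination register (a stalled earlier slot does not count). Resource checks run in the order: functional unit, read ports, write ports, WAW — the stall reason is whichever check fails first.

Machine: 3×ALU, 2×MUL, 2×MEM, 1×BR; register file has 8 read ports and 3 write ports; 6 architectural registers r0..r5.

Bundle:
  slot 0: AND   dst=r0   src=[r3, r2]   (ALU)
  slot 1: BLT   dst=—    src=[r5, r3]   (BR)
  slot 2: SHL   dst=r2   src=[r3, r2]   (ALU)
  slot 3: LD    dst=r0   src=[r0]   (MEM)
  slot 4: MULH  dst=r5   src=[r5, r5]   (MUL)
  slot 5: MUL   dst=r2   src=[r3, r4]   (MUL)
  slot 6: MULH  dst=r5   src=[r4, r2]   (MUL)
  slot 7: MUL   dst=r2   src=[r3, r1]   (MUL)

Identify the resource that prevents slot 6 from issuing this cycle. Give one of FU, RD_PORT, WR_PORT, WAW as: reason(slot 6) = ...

reason(slot 6) = RD_PORT

#0 ALU src=r3,r2 dispatched  <A:2 Mu:2 Ld:2 B:1 rd:6 wr:2>
#1 BR src=r5,r3 dispatched  <A:2 Mu:2 Ld:2 B:0 rd:4 wr:2>
#2 ALU src=r3,r2 dispatched  <A:1 Mu:2 Ld:2 B:0 rd:2 wr:1>
#3 MEM src=r0 held:WAW  <A:1 Mu:2 Ld:2 B:0 rd:2 wr:1>
#4 MUL src=r5,r5 dispatched  <A:1 Mu:1 Ld:2 B:0 rd:1 wr:0>
#5 MUL src=r3,r4 held:RD_PORT  <A:1 Mu:1 Ld:2 B:0 rd:1 wr:0>
#6 MUL src=r4,r2 held:RD_PORT  <A:1 Mu:1 Ld:2 B:0 rd:1 wr:0>
#7 MUL src=r3,r1 held:RD_PORT  <A:1 Mu:1 Ld:2 B:0 rd:1 wr:0>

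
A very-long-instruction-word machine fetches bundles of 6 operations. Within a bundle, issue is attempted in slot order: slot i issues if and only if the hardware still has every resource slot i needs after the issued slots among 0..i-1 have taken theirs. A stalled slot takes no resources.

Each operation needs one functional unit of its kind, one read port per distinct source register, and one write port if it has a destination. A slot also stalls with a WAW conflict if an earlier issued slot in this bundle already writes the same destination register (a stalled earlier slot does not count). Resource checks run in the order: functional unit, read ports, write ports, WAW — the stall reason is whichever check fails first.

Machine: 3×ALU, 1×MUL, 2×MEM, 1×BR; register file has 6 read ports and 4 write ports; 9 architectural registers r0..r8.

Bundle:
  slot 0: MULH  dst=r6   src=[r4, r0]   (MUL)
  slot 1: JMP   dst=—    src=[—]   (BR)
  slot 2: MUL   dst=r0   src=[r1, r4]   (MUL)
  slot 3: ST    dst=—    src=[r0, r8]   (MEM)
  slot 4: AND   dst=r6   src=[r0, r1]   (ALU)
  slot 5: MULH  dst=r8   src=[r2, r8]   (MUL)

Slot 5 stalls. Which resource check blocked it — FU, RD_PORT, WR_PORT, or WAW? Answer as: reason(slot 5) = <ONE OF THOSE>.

(0) want 1×MUL +2rd +1wr — yes → AL3|MU0|ME2|BR1|rd4|wr3
(1) want 1×BR +0rd +0wr — yes → AL3|MU0|ME2|BR0|rd4|wr3
(2) want 1×MUL +2rd +1wr — FU → AL3|MU0|ME2|BR0|rd4|wr3
(3) want 1×MEM +2rd +0wr — yes → AL3|MU0|ME1|BR0|rd2|wr3
(4) want 1×ALU +2rd +1wr — WAW → AL3|MU0|ME1|BR0|rd2|wr3
(5) want 1×MUL +2rd +1wr — FU → AL3|MU0|ME1|BR0|rd2|wr3

reason(slot 5) = FU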